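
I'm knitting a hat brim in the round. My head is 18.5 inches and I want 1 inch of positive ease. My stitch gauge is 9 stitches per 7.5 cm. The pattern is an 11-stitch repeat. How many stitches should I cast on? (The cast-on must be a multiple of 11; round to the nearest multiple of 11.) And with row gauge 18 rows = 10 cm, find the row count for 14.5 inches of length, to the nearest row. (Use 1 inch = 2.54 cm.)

Finished = 18.5 + 1 = 19.5 inches.
19.5 inches × 2.54 = 49.53 cm.
9/7.5 = 1.2 sts per cm; 49.53 × 1.2 = 59.44 sts.
Nearest multiple of 11 → 55.
14.5 inches = 36.83 cm; × 1.8 = 66.29 → 66 rows.

Cast on 55 stitches; work 66 rows.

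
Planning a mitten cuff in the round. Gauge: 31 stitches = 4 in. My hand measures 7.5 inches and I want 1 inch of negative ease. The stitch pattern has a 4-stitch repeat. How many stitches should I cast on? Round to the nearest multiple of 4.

Cast on 52 stitches.

Finished = 7.5 − 1 = 6.5 inches.
31 / 4 = 7.75 sts/in.
6.5 × 7.75 = 50.38 sts.
Nearest multiple of 4: 52.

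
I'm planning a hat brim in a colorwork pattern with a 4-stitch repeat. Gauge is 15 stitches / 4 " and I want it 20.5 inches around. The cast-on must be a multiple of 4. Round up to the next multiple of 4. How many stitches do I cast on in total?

15 / 4 = 3.75 sts per inch.
20.5 × 3.75 = 76.88 sts.
Next multiple of 4: 80.

CO 80 sts.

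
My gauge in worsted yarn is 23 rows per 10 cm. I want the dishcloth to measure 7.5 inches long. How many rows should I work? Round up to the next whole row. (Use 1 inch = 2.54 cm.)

Knit 44 rows.

7.5 in = 19.05 cm.
23 rows / 10 cm = 2.3 rows per cm.
19.05 × 2.3 = 43.81 rows.
Round up → 44.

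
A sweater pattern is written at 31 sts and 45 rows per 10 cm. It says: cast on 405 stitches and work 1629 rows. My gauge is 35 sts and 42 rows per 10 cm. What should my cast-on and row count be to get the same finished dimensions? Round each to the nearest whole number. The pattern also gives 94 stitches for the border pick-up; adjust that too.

Cast on 457 stitches; work 1520 rows; border pick-up 106 stitches.

Stitches: 405 × 35/31 = 457.26 → 457.
Rows: 1629 × 42/45 = 1520.40 → 1520.
border pick-up: 94 × 35/31 = 106.13 → 106.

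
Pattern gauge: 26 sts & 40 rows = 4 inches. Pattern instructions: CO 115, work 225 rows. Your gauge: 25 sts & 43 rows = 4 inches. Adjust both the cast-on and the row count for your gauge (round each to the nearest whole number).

Stitches: 115 × 25/26 = 110.58 → 111.
Rows: 225 × 43/40 = 241.88 → 242.

Cast on 111 stitches; work 242 rows.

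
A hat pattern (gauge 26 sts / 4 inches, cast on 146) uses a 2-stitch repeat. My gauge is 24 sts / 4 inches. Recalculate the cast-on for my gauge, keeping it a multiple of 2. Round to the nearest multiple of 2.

CO 134 sts.

146 × 24 / 26 = 134.77.
Nearest multiple of 2: 134.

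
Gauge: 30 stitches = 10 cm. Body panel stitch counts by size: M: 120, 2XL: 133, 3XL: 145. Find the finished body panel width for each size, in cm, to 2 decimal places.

30/10 = 3 sts per cm.
M: 120 / 3 = 40.000 → 40.00 cm.
2XL: 133 / 3 = 44.333 → 44.33 cm.
3XL: 145 / 3 = 48.333 → 48.33 cm.

M 40.00 cm; 2XL 44.33 cm; 3XL 48.33 cm.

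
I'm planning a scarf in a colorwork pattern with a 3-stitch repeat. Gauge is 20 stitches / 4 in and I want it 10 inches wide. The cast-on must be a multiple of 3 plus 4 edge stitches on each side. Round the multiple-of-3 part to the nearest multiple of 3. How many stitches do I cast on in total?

20 / 4 = 5 sts per inch.
10 × 5 = 50.00 sts.
Less 8 edge sts → 42.00 for the repeat.
Nearest multiple of 3: 42.
Add back 8 edge sts → 50.

Cast on 50 stitches.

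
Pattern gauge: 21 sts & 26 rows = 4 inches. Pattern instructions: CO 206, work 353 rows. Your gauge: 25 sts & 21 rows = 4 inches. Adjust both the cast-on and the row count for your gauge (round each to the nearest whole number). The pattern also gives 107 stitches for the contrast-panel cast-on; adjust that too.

Cast on 245 stitches; work 285 rows; contrast-panel cast-on 127 stitches.

Stitches: 206 × 25/21 = 245.24 → 245.
Rows: 353 × 21/26 = 285.12 → 285.
contrast-panel cast-on: 107 × 25/21 = 127.38 → 127.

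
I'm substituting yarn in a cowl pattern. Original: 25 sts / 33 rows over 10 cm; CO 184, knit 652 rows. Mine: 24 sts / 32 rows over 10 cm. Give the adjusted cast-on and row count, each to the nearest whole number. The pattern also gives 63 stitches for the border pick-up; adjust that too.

Cast on 177 stitches; work 632 rows; border pick-up 60 stitches.

Stitches: 184 × 24/25 = 176.64 → 177.
Rows: 652 × 32/33 = 632.24 → 632.
border pick-up: 63 × 24/25 = 60.48 → 60.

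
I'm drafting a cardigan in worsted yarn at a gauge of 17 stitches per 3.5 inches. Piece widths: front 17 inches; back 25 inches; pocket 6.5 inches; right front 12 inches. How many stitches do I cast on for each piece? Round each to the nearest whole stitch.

front 83; back 121; pocket 32; right front 58.

Rate = 17/3.5 = 4.857 sts per in.
front: 17 × 4.857 = 82.57 → 83.
back: 25 × 4.857 = 121.43 → 121.
pocket: 6.5 × 4.857 = 31.57 → 32.
right front: 12 × 4.857 = 58.29 → 58.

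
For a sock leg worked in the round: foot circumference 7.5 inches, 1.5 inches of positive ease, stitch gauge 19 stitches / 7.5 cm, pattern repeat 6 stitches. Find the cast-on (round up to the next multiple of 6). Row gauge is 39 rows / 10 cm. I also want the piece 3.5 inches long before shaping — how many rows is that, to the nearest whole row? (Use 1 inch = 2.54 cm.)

Cast on 60 stitches; work 35 rows.

Finished = 7.5 + 1.5 = 9 inches.
9 inches × 2.54 = 22.86 cm.
19/7.5 = 2.533 sts per cm; 22.86 × 2.533 = 57.91 sts.
Next multiple of 6 → 60.
3.5 inches = 8.89 cm; × 3.9 = 34.67 → 35 rows.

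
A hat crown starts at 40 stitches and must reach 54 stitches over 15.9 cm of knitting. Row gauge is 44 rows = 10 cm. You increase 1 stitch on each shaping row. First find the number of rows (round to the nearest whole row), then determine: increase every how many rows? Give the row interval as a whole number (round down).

Increase every 5th row.

Rows = 15.9 × 4.4 = 70.0 → 70 rows.
Stitches to add: 14 → 14 shaping rows (at 1 st each).
70 / 14 = 5.00 → every 5 rows.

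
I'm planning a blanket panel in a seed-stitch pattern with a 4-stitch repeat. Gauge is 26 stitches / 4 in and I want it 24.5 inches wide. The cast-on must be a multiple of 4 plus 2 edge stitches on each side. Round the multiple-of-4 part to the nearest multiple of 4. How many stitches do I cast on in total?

26 / 4 = 6.5 sts per inch.
24.5 × 6.5 = 159.25 sts.
Less 4 edge sts → 155.25 for the repeat.
Nearest multiple of 4: 156.
Add back 4 edge sts → 160.

Cast on 160 stitches.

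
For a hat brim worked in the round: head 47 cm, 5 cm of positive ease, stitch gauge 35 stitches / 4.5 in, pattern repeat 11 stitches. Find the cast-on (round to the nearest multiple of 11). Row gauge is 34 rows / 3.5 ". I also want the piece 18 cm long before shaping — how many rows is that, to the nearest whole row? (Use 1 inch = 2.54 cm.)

Cast on 154 stitches; work 69 rows.

Finished = 47 + 5 = 52 cm.
52 cm × 1/2.54 = 20.47 inches.
35/4.5 = 7.778 sts per in; 20.47 × 7.778 = 159.23 sts.
Nearest multiple of 11 → 154.
18 cm = 7.09 inches; × 9.714 = 68.84 → 69 rows.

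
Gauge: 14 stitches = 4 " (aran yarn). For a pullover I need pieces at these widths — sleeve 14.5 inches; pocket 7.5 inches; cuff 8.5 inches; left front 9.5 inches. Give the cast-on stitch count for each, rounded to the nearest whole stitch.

sleeve 51; pocket 26; cuff 30; left front 33.

Rate = 14/4 = 3.5 sts per in.
sleeve: 14.5 × 3.5 = 50.75 → 51.
pocket: 7.5 × 3.5 = 26.25 → 26.
cuff: 8.5 × 3.5 = 29.75 → 30.
left front: 9.5 × 3.5 = 33.25 → 33.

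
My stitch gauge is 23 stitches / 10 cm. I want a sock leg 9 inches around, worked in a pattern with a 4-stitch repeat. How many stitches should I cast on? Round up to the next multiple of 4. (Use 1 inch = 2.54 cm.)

9 in = 9 × 2.54 = 22.86 cm.
23 / 10 = 2.3 sts/cm.
22.86 × 2.3 = 52.58 sts.
→ 56.

Cast on 56 stitches.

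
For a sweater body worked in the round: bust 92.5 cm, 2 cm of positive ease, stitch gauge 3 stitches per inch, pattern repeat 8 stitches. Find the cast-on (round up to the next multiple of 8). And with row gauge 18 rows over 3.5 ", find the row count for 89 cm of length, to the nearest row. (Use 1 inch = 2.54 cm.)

Cast on 112 stitches; work 180 rows.

Finished = 92.5 + 2 = 94.5 cm.
94.5 cm × 1/2.54 = 37.20 inches.
3/1 = 3 sts per in; 37.20 × 3 = 111.61 sts.
Next multiple of 8 → 112.
89 cm = 35.04 inches; × 5.143 = 180.20 → 180 rows.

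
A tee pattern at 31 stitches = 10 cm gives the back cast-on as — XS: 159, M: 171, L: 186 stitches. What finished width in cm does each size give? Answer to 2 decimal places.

XS 51.29 cm; M 55.16 cm; L 60.00 cm.

31/10 = 3.1 sts per cm.
XS: 159 / 3.1 = 51.290 → 51.29 cm.
M: 171 / 3.1 = 55.161 → 55.16 cm.
L: 186 / 3.1 = 60.000 → 60.00 cm.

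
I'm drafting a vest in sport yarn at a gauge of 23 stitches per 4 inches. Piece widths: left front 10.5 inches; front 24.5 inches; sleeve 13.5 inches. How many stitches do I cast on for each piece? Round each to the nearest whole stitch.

left front 60; front 141; sleeve 78.

Rate = 23/4 = 5.75 sts per in.
left front: 10.5 × 5.75 = 60.38 → 60.
front: 24.5 × 5.75 = 140.88 → 141.
sleeve: 13.5 × 5.75 = 77.62 → 78.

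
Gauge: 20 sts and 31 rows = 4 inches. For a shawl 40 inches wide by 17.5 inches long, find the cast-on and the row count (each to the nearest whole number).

Stitch gauge = 20/4 = 5 sts/in; 40 × 5 = 200.00 → 200 sts.
Row gauge = 31/4 = 7.75 rows/in; 17.5 × 7.75 = 135.62 → 136 rows.

Cast on 200 stitches and work 136 rows.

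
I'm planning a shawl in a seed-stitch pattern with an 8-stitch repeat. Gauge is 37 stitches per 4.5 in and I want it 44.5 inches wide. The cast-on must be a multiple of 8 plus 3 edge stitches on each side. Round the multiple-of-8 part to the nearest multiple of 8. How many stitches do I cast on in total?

CO 366 sts.

37 / 4.5 = 8.222 sts per inch.
44.5 × 8.222 = 365.89 sts.
Less 6 edge sts → 359.89 for the repeat.
Nearest multiple of 8: 360.
Add back 6 edge sts → 366.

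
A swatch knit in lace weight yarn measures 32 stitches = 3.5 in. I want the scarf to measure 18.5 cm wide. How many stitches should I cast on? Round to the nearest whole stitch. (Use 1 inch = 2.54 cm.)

18.5 cm = 7.28 in.
32 stitches / 3.5 in = 9.143 stitches per inch.
7.28 × 9.143 = 66.59 stitches.
Round to nearest → 67.

Cast on 67 stitches.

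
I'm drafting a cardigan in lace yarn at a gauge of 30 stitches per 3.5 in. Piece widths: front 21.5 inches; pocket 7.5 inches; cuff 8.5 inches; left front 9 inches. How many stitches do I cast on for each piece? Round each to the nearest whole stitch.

Rate = 30/3.5 = 8.571 sts per in.
front: 21.5 × 8.571 = 184.29 → 184.
pocket: 7.5 × 8.571 = 64.29 → 64.
cuff: 8.5 × 8.571 = 72.86 → 73.
left front: 9 × 8.571 = 77.14 → 77.

front 184; pocket 64; cuff 73; left front 77.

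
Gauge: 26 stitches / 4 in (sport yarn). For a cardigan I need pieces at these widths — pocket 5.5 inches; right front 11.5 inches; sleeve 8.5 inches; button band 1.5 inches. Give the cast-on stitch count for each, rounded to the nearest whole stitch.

Rate = 26/4 = 6.5 sts per in.
pocket: 5.5 × 6.5 = 35.75 → 36.
right front: 11.5 × 6.5 = 74.75 → 75.
sleeve: 8.5 × 6.5 = 55.25 → 55.
button band: 1.5 × 6.5 = 9.75 → 10.

pocket 36; right front 75; sleeve 55; button band 10.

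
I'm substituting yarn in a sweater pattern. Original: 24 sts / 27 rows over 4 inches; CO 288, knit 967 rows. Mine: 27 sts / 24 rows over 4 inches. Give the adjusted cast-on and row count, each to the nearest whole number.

Stitches: 288 × 27/24 = 324.00 → 324.
Rows: 967 × 24/27 = 859.56 → 860.

Cast on 324 stitches; work 860 rows.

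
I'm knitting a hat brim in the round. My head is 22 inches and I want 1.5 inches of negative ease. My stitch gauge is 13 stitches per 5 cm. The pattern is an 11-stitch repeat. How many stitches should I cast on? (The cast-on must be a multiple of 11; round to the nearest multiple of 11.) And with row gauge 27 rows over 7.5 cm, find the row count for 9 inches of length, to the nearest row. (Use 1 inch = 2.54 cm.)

Finished = 22 − 1.5 = 20.5 inches.
20.5 inches × 2.54 = 52.07 cm.
13/5 = 2.6 sts per cm; 52.07 × 2.6 = 135.38 sts.
Nearest multiple of 11 → 132.
9 inches = 22.86 cm; × 3.6 = 82.30 → 82 rows.

Cast on 132 stitches; work 82 rows.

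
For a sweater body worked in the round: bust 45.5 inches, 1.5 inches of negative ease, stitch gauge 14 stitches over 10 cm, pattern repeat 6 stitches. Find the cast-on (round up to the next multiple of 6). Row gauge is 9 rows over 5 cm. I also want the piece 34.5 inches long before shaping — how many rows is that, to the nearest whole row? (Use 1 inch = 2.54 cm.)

Cast on 162 stitches; work 158 rows.

Finished = 45.5 − 1.5 = 44 inches.
44 inches × 2.54 = 111.76 cm.
14/10 = 1.4 sts per cm; 111.76 × 1.4 = 156.46 sts.
Next multiple of 6 → 162.
34.5 inches = 87.63 cm; × 1.8 = 157.73 → 158 rows.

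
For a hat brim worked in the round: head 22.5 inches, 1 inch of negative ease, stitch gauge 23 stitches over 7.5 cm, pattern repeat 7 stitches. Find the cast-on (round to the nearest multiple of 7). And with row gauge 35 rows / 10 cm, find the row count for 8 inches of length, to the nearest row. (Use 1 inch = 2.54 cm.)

Cast on 168 stitches; work 71 rows.

Finished = 22.5 − 1 = 21.5 inches.
21.5 inches × 2.54 = 54.61 cm.
23/7.5 = 3.067 sts per cm; 54.61 × 3.067 = 167.47 sts.
Nearest multiple of 7 → 168.
8 inches = 20.32 cm; × 3.5 = 71.12 → 71 rows.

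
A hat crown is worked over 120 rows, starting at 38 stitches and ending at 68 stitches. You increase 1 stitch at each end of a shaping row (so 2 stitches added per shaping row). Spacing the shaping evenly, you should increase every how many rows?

Stitches to add: |68 − 38| = 30.
Shaping rows needed: 30 / 2 = 15.
120 rows / 15 = every 8 rows.

Increase every 8th row.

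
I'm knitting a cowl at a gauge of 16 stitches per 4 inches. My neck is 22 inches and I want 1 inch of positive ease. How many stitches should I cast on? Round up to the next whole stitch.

Finished = 22 + 1 = 23 in.
16 / 4 = 4 sts per inch.
23.00 × 4 = 92.00 sts.

CO 92 sts.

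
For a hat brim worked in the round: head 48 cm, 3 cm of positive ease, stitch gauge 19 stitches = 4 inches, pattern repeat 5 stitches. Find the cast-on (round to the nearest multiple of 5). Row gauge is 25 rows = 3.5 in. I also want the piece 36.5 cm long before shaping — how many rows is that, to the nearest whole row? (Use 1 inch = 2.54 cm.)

Cast on 95 stitches; work 103 rows.

Finished = 48 + 3 = 51 cm.
51 cm × 1/2.54 = 20.08 inches.
19/4 = 4.75 sts per in; 20.08 × 4.75 = 95.37 sts.
Nearest multiple of 5 → 95.
36.5 cm = 14.37 inches; × 7.143 = 102.64 → 103 rows.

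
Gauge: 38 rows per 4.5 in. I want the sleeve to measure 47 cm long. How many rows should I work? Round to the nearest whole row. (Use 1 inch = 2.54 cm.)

Work 156 rows.

47 cm = 18.50 in.
38 rows / 4.5 in = 8.444 rows per inch.
18.50 × 8.444 = 156.26 rows.
Round to nearest → 156.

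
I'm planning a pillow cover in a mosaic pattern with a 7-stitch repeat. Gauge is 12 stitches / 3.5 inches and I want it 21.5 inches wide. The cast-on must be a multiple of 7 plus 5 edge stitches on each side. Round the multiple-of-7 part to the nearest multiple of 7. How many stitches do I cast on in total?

Cast on 73 stitches.

12 / 3.5 = 3.429 sts per inch.
21.5 × 3.429 = 73.71 sts.
Less 10 edge sts → 63.71 for the repeat.
Nearest multiple of 7: 63.
Add back 10 edge sts → 73.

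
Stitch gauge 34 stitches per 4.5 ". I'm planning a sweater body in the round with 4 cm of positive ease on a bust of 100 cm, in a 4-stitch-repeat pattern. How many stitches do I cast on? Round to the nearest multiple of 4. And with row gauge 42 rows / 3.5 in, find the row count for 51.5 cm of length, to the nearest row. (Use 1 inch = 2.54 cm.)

Finished = 100 + 4 = 104 cm.
104 cm × 1/2.54 = 40.94 inches.
34/4.5 = 7.556 sts per in; 40.94 × 7.556 = 309.36 sts.
Nearest multiple of 4 → 308.
51.5 cm = 20.28 inches; × 12 = 243.31 → 243 rows.

Cast on 308 stitches; work 243 rows.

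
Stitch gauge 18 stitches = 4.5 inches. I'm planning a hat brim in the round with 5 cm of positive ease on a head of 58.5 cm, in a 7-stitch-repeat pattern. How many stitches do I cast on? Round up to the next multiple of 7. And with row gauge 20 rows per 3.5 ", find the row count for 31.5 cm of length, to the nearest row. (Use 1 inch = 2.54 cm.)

Cast on 105 stitches; work 71 rows.

Finished = 58.5 + 5 = 63.5 cm.
63.5 cm × 1/2.54 = 25.00 inches.
18/4.5 = 4 sts per in; 25.00 × 4 = 100.00 sts.
Next multiple of 7 → 105.
31.5 cm = 12.40 inches; × 5.714 = 70.87 → 71 rows.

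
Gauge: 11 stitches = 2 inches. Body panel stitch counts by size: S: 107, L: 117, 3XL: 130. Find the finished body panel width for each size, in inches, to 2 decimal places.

S 19.45 inches; L 21.27 inches; 3XL 23.64 inches.

11/2 = 5.5 sts per in.
S: 107 / 5.5 = 19.455 → 19.45 in.
L: 117 / 5.5 = 21.273 → 21.27 in.
3XL: 130 / 5.5 = 23.636 → 23.64 in.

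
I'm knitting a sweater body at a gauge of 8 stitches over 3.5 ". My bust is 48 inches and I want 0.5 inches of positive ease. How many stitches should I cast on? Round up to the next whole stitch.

CO 111 sts.

Finished = 48 + 0.5 = 48.5 in.
8 / 3.5 = 2.286 sts per inch.
48.50 × 2.286 = 110.86 sts.
→ 111 sts.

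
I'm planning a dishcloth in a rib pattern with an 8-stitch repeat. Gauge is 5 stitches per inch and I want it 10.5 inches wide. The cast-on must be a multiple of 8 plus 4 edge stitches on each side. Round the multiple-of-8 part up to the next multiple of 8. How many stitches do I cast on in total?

5 / 1 = 5 sts per inch.
10.5 × 5 = 52.50 sts.
Less 8 edge sts → 44.50 for the repeat.
Next multiple of 8: 48.
Add back 8 edge sts → 56.

Cast on 56 stitches.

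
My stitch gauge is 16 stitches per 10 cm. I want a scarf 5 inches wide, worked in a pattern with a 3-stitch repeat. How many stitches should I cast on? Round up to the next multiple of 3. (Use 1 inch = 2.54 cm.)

Cast on 21 stitches.

5 in = 5 × 2.54 = 12.70 cm.
16 / 10 = 1.6 sts/cm.
12.70 × 1.6 = 20.32 sts.
→ 21.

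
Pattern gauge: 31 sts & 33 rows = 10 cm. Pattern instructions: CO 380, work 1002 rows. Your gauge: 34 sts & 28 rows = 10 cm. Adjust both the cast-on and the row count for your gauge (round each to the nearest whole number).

Stitches: 380 × 34/31 = 416.77 → 417.
Rows: 1002 × 28/33 = 850.18 → 850.

Cast on 417 stitches; work 850 rows.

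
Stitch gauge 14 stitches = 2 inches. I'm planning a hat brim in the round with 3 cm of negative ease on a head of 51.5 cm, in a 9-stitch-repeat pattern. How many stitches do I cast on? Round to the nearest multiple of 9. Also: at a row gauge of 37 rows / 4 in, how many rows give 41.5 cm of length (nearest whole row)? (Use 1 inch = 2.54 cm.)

Finished = 51.5 − 3 = 48.5 cm.
48.5 cm × 1/2.54 = 19.09 inches.
14/2 = 7 sts per in; 19.09 × 7 = 133.66 sts.
Nearest multiple of 9 → 135.
41.5 cm = 16.34 inches; × 9.25 = 151.13 → 151 rows.

Cast on 135 stitches; work 151 rows.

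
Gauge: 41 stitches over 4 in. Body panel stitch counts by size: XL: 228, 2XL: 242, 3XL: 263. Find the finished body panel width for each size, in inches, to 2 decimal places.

41/4 = 10.25 sts per in.
XL: 228 / 10.25 = 22.244 → 22.24 in.
2XL: 242 / 10.25 = 23.610 → 23.61 in.
3XL: 263 / 10.25 = 25.659 → 25.66 in.

XL 22.24 inches; 2XL 23.61 inches; 3XL 25.66 inches.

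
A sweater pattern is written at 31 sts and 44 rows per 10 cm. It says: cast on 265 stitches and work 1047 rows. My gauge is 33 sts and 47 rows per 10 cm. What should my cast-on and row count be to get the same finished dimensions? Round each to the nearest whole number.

Stitches: 265 × 33/31 = 282.10 → 282.
Rows: 1047 × 47/44 = 1118.39 → 1118.

Cast on 282 stitches; work 1118 rows.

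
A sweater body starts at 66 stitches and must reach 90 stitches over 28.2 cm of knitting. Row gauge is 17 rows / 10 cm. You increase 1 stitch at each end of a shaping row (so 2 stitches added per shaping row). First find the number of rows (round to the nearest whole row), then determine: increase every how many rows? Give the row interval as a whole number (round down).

Rows = 28.2 × 1.7 = 47.9 → 48 rows.
Stitches to add: 24 → 12 shaping rows (at 2 st each).
48 / 12 = 4.00 → every 4 rows.

Increase every 4th row.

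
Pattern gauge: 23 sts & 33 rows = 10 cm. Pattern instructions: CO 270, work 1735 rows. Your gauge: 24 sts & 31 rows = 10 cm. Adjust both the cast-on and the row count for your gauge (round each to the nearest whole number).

Stitches: 270 × 24/23 = 281.74 → 282.
Rows: 1735 × 31/33 = 1629.85 → 1630.

Cast on 282 stitches; work 1630 rows.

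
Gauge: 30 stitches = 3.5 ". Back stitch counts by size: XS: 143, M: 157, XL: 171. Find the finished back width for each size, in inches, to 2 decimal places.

XS 16.68 inches; M 18.32 inches; XL 19.95 inches.

30/3.5 = 8.571 sts per in.
XS: 143 / 8.571 = 16.683 → 16.68 in.
M: 157 / 8.571 = 18.317 → 18.32 in.
XL: 171 / 8.571 = 19.950 → 19.95 in.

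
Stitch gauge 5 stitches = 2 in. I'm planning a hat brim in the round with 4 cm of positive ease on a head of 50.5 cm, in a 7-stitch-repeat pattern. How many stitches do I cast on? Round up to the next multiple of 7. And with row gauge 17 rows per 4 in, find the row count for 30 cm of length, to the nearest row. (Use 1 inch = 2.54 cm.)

Cast on 56 stitches; work 50 rows.

Finished = 50.5 + 4 = 54.5 cm.
54.5 cm × 1/2.54 = 21.46 inches.
5/2 = 2.5 sts per in; 21.46 × 2.5 = 53.64 sts.
Next multiple of 7 → 56.
30 cm = 11.81 inches; × 4.25 = 50.20 → 50 rows.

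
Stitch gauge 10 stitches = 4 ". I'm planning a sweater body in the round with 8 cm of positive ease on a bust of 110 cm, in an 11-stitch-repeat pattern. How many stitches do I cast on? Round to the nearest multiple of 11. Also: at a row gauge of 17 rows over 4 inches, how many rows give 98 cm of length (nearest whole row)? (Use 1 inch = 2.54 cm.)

Cast on 121 stitches; work 164 rows.

Finished = 110 + 8 = 118 cm.
118 cm × 1/2.54 = 46.46 inches.
10/4 = 2.5 sts per in; 46.46 × 2.5 = 116.14 sts.
Nearest multiple of 11 → 121.
98 cm = 38.58 inches; × 4.25 = 163.98 → 164 rows.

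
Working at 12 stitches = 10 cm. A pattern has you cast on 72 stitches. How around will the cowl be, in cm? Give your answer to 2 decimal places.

60.00 cm.

12 stitches / 10 cm = 1.2 stitches per cm.
72 / 1.2 = 60.000 cm.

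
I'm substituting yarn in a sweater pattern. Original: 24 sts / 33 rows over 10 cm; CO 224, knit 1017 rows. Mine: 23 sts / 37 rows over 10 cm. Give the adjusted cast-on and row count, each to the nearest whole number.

Stitches: 224 × 23/24 = 214.67 → 215.
Rows: 1017 × 37/33 = 1140.27 → 1140.

Cast on 215 stitches; work 1140 rows.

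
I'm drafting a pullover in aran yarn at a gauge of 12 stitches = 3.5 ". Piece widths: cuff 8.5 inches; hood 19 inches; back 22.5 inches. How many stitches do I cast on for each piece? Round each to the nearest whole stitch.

cuff 29; hood 65; back 77.

Rate = 12/3.5 = 3.429 sts per in.
cuff: 8.5 × 3.429 = 29.14 → 29.
hood: 19 × 3.429 = 65.14 → 65.
back: 22.5 × 3.429 = 77.14 → 77.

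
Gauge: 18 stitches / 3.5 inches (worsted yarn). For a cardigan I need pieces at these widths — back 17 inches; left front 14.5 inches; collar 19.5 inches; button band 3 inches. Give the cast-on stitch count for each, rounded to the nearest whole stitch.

Rate = 18/3.5 = 5.143 sts per in.
back: 17 × 5.143 = 87.43 → 87.
left front: 14.5 × 5.143 = 74.57 → 75.
collar: 19.5 × 5.143 = 100.29 → 100.
button band: 3 × 5.143 = 15.43 → 15.

back 87; left front 75; collar 100; button band 15.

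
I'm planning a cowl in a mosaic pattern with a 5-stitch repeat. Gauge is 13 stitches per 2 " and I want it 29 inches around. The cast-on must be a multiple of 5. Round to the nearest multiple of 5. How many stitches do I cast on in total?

CO 190 sts.

13 / 2 = 6.5 sts per inch.
29 × 6.5 = 188.50 sts.
Nearest multiple of 5: 190.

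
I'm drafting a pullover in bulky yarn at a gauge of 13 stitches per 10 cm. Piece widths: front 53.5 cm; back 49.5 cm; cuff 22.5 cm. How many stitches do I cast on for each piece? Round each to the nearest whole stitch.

front 70; back 64; cuff 29.

Rate = 13/10 = 1.3 sts per cm.
front: 53.5 × 1.3 = 69.55 → 70.
back: 49.5 × 1.3 = 64.35 → 64.
cuff: 22.5 × 1.3 = 29.25 → 29.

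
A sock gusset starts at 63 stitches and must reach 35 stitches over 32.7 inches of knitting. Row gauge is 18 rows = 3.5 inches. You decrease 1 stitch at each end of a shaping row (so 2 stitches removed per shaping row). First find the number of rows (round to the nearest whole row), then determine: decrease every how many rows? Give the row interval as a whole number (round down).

Rows = 32.7 × 5.143 = 168.2 → 168 rows.
Stitches to remove: 28 → 14 shaping rows (at 2 st each).
168 / 14 = 12.00 → every 12 rows.

Decrease every 12th row.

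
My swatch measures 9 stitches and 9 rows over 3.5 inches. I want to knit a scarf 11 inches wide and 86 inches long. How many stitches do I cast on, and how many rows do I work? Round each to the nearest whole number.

Cast on 28 stitches and work 221 rows.

Stitch gauge = 9/3.5 = 2.571 sts/in; 11 × 2.571 = 28.29 → 28 sts.
Row gauge = 9/3.5 = 2.571 rows/in; 86 × 2.571 = 221.14 → 221 rows.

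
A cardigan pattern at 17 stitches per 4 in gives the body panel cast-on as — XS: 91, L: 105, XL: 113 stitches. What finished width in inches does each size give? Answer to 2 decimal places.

17/4 = 4.25 sts per in.
XS: 91 / 4.25 = 21.412 → 21.41 in.
L: 105 / 4.25 = 24.706 → 24.71 in.
XL: 113 / 4.25 = 26.588 → 26.59 in.

XS 21.41 inches; L 24.71 inches; XL 26.59 inches.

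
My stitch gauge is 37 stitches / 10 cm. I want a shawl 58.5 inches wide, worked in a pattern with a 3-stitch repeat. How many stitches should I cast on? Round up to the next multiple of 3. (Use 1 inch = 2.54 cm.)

58.5 in = 58.5 × 2.54 = 148.59 cm.
37 / 10 = 3.7 sts/cm.
148.59 × 3.7 = 549.78 sts.
→ 552.

552 stitches.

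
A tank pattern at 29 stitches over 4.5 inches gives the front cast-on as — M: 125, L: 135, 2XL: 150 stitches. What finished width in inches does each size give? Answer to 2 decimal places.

29/4.5 = 6.444 sts per in.
M: 125 / 6.444 = 19.397 → 19.40 in.
L: 135 / 6.444 = 20.948 → 20.95 in.
2XL: 150 / 6.444 = 23.276 → 23.28 in.

M 19.40 inches; L 20.95 inches; 2XL 23.28 inches.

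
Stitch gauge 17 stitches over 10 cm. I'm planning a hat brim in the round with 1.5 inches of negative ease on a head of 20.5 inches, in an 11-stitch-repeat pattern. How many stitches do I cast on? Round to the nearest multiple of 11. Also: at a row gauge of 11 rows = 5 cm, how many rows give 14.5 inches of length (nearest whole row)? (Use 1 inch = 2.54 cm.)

Cast on 77 stitches; work 81 rows.

Finished = 20.5 − 1.5 = 19 inches.
19 inches × 2.54 = 48.26 cm.
17/10 = 1.7 sts per cm; 48.26 × 1.7 = 82.04 sts.
Nearest multiple of 11 → 77.
14.5 inches = 36.83 cm; × 2.2 = 81.03 → 81 rows.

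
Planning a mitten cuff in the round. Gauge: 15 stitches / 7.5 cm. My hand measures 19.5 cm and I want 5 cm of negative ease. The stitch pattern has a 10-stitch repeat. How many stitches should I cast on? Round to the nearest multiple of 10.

Finished = 19.5 − 5 = 14.5 cm.
15 / 7.5 = 2 sts/cm.
14.5 × 2 = 29.00 sts.
Nearest multiple of 10: 30.

CO 30 sts.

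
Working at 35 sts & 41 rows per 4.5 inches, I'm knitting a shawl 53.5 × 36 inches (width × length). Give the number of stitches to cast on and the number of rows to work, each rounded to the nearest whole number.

Cast on 416 stitches and work 328 rows.

Stitch gauge = 35/4.5 = 7.778 sts/in; 53.5 × 7.778 = 416.11 → 416 sts.
Row gauge = 41/4.5 = 9.111 rows/in; 36 × 9.111 = 328.00 → 328 rows.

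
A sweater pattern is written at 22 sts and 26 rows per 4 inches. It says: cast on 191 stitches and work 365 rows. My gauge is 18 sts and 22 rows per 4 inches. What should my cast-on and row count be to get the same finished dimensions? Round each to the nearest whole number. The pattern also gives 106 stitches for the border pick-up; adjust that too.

Stitches: 191 × 18/22 = 156.27 → 156.
Rows: 365 × 22/26 = 308.85 → 309.
border pick-up: 106 × 18/22 = 86.73 → 87.

Cast on 156 stitches; work 309 rows; border pick-up 87 stitches.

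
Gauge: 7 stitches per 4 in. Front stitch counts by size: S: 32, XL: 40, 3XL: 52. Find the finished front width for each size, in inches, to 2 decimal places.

7/4 = 1.75 sts per in.
S: 32 / 1.75 = 18.286 → 18.29 in.
XL: 40 / 1.75 = 22.857 → 22.86 in.
3XL: 52 / 1.75 = 29.714 → 29.71 in.

S 18.29 inches; XL 22.86 inches; 3XL 29.71 inches.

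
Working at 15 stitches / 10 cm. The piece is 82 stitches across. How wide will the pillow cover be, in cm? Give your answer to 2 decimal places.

15 stitches / 10 cm = 1.5 stitches per cm.
82 / 1.5 = 54.667 cm.

54.67 cm.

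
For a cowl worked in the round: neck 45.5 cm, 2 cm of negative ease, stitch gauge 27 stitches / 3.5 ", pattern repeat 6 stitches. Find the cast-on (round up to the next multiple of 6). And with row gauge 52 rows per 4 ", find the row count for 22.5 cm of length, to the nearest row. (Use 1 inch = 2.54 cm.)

Cast on 138 stitches; work 115 rows.

Finished = 45.5 − 2 = 43.5 cm.
43.5 cm × 1/2.54 = 17.13 inches.
27/3.5 = 7.714 sts per in; 17.13 × 7.714 = 132.11 sts.
Next multiple of 6 → 138.
22.5 cm = 8.86 inches; × 13 = 115.16 → 115 rows.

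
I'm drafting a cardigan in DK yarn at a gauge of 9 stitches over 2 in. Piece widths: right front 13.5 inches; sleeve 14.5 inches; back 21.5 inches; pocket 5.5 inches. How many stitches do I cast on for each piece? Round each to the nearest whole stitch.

right front 61; sleeve 65; back 97; pocket 25.

Rate = 9/2 = 4.5 sts per in.
right front: 13.5 × 4.5 = 60.75 → 61.
sleeve: 14.5 × 4.5 = 65.25 → 65.
back: 21.5 × 4.5 = 96.75 → 97.
pocket: 5.5 × 4.5 = 24.75 → 25.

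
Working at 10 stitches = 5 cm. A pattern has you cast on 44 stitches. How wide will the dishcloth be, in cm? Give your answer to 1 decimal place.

10 stitches / 5 cm = 2 stitches per cm.
44 / 2 = 22.00 cm.

22.0 cm.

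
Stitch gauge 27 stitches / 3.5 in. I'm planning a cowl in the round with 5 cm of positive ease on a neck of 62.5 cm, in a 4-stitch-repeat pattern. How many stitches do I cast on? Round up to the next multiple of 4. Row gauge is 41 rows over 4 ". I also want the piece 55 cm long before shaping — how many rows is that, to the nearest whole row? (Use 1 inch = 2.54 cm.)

Finished = 62.5 + 5 = 67.5 cm.
67.5 cm × 1/2.54 = 26.57 inches.
27/3.5 = 7.714 sts per in; 26.57 × 7.714 = 205.01 sts.
Next multiple of 4 → 208.
55 cm = 21.65 inches; × 10.25 = 221.95 → 222 rows.

Cast on 208 stitches; work 222 rows.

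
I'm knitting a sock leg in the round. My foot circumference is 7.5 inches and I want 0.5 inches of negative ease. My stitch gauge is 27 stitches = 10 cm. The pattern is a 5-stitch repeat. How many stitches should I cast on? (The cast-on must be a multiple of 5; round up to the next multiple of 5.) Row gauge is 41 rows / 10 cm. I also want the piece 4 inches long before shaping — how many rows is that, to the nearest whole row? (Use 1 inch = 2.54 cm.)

Finished = 7.5 − 0.5 = 7 inches.
7 inches × 2.54 = 17.78 cm.
27/10 = 2.7 sts per cm; 17.78 × 2.7 = 48.01 sts.
Next multiple of 5 → 50.
4 inches = 10.16 cm; × 4.1 = 41.66 → 42 rows.

Cast on 50 stitches; work 42 rows.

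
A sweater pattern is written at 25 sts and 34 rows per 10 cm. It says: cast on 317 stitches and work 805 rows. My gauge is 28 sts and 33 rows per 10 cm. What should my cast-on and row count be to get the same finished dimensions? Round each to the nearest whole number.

Cast on 355 stitches; work 781 rows.

Stitches: 317 × 28/25 = 355.04 → 355.
Rows: 805 × 33/34 = 781.32 → 781.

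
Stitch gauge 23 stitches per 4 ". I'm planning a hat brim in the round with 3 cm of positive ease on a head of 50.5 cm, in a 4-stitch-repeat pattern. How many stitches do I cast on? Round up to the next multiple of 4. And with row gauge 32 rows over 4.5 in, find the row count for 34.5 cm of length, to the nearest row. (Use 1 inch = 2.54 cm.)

Finished = 50.5 + 3 = 53.5 cm.
53.5 cm × 1/2.54 = 21.06 inches.
23/4 = 5.75 sts per in; 21.06 × 5.75 = 121.11 sts.
Next multiple of 4 → 124.
34.5 cm = 13.58 inches; × 7.111 = 96.59 → 97 rows.

Cast on 124 stitches; work 97 rows.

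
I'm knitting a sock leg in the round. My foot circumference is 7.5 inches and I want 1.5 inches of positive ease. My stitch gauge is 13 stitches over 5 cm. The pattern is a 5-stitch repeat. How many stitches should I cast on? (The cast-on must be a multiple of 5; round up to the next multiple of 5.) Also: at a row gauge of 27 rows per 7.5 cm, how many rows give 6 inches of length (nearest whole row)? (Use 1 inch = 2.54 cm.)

Finished = 7.5 + 1.5 = 9 inches.
9 inches × 2.54 = 22.86 cm.
13/5 = 2.6 sts per cm; 22.86 × 2.6 = 59.44 sts.
Next multiple of 5 → 60.
6 inches = 15.24 cm; × 3.6 = 54.86 → 55 rows.

Cast on 60 stitches; work 55 rows.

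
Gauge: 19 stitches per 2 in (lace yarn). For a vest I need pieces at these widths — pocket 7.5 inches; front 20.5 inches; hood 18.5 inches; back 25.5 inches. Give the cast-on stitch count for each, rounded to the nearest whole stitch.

Rate = 19/2 = 9.5 sts per in.
pocket: 7.5 × 9.5 = 71.25 → 71.
front: 20.5 × 9.5 = 194.75 → 195.
hood: 18.5 × 9.5 = 175.75 → 176.
back: 25.5 × 9.5 = 242.25 → 242.

pocket 71; front 195; hood 176; back 242.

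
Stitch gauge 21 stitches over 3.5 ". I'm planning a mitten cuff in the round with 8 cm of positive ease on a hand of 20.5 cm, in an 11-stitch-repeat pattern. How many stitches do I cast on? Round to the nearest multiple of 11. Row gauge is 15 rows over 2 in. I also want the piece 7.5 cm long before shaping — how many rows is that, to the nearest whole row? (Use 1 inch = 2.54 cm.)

Cast on 66 stitches; work 22 rows.

Finished = 20.5 + 8 = 28.5 cm.
28.5 cm × 1/2.54 = 11.22 inches.
21/3.5 = 6 sts per in; 11.22 × 6 = 67.32 sts.
Nearest multiple of 11 → 66.
7.5 cm = 2.95 inches; × 7.5 = 22.15 → 22 rows.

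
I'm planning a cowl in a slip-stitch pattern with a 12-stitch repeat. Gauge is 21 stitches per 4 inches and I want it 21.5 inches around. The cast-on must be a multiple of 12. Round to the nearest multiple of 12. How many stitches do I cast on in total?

21 / 4 = 5.25 sts per inch.
21.5 × 5.25 = 112.88 sts.
Nearest multiple of 12: 108.

Cast on 108 stitches.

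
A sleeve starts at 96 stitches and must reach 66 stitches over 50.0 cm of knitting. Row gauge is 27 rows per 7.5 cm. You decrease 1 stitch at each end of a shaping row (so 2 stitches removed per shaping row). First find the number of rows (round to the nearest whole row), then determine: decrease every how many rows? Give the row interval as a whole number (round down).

Decrease every 12th row.

Rows = 50.0 × 3.6 = 180.0 → 180 rows.
Stitches to remove: 30 → 15 shaping rows (at 2 st each).
180 / 15 = 12.00 → every 12 rows.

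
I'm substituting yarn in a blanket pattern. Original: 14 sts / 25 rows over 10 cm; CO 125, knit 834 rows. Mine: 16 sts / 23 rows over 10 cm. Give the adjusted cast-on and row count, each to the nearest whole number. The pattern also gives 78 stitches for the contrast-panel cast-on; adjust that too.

Cast on 143 stitches; work 767 rows; contrast-panel cast-on 89 stitches.

Stitches: 125 × 16/14 = 142.86 → 143.
Rows: 834 × 23/25 = 767.28 → 767.
contrast-panel cast-on: 78 × 16/14 = 89.14 → 89.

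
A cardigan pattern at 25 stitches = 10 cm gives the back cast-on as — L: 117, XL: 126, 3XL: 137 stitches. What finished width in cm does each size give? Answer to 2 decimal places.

L 46.80 cm; XL 50.40 cm; 3XL 54.80 cm.

25/10 = 2.5 sts per cm.
L: 117 / 2.5 = 46.800 → 46.80 cm.
XL: 126 / 2.5 = 50.400 → 50.40 cm.
3XL: 137 / 2.5 = 54.800 → 54.80 cm.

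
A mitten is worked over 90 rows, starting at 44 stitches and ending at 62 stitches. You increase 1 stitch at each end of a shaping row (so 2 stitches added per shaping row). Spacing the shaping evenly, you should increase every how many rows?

Stitches to add: |62 − 44| = 18.
Shaping rows needed: 18 / 2 = 9.
90 rows / 9 = every 10 rows.

Increase every 10th row.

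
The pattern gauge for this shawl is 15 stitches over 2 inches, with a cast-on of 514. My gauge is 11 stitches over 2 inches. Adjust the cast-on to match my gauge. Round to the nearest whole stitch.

CO 377 sts.

Scale factor = 11 / 15 = 0.733.
514 × 11 / 15 = 376.93 sts.
→ 377 sts.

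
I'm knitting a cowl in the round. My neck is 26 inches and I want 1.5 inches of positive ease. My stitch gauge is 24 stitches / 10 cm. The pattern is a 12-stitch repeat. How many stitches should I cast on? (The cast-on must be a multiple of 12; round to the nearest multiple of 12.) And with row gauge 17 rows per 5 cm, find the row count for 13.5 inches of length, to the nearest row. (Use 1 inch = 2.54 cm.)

Cast on 168 stitches; work 117 rows.

Finished = 26 + 1.5 = 27.5 inches.
27.5 inches × 2.54 = 69.85 cm.
24/10 = 2.4 sts per cm; 69.85 × 2.4 = 167.64 sts.
Nearest multiple of 12 → 168.
13.5 inches = 34.29 cm; × 3.4 = 116.59 → 117 rows.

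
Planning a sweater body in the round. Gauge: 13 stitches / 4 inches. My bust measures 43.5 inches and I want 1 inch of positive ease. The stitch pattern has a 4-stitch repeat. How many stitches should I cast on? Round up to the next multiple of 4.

Finished = 43.5 + 1 = 44.5 inches.
13 / 4 = 3.25 sts/in.
44.5 × 3.25 = 144.62 sts.
Next multiple of 4: 148.

148 stitches.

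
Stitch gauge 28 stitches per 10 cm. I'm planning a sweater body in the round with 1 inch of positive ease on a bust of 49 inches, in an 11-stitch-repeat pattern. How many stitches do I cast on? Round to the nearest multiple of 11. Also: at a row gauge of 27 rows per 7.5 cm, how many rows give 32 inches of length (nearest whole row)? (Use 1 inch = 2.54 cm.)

Finished = 49 + 1 = 50 inches.
50 inches × 2.54 = 127.00 cm.
28/10 = 2.8 sts per cm; 127.00 × 2.8 = 355.60 sts.
Nearest multiple of 11 → 352.
32 inches = 81.28 cm; × 3.6 = 292.61 → 293 rows.

Cast on 352 stitches; work 293 rows.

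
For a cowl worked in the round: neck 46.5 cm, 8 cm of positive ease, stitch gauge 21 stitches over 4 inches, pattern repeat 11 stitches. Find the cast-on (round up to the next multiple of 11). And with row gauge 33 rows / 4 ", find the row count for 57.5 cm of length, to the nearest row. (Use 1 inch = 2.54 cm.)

Finished = 46.5 + 8 = 54.5 cm.
54.5 cm × 1/2.54 = 21.46 inches.
21/4 = 5.25 sts per in; 21.46 × 5.25 = 112.65 sts.
Next multiple of 11 → 121.
57.5 cm = 22.64 inches; × 8.25 = 186.76 → 187 rows.

Cast on 121 stitches; work 187 rows.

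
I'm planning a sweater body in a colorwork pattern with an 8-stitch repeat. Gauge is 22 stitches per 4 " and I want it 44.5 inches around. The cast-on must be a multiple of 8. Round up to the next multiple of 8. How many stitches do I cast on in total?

Cast on 248 stitches.

22 / 4 = 5.5 sts per inch.
44.5 × 5.5 = 244.75 sts.
Next multiple of 8: 248.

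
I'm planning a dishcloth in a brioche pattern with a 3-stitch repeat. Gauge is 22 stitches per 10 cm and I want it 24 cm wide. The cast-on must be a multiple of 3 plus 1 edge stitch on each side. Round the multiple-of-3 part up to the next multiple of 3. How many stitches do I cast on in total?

CO 53 sts.

22 / 10 = 2.2 sts per cm.
24 × 2.2 = 52.80 sts.
Less 2 edge sts → 50.80 for the repeat.
Next multiple of 3: 51.
Add back 2 edge sts → 53.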